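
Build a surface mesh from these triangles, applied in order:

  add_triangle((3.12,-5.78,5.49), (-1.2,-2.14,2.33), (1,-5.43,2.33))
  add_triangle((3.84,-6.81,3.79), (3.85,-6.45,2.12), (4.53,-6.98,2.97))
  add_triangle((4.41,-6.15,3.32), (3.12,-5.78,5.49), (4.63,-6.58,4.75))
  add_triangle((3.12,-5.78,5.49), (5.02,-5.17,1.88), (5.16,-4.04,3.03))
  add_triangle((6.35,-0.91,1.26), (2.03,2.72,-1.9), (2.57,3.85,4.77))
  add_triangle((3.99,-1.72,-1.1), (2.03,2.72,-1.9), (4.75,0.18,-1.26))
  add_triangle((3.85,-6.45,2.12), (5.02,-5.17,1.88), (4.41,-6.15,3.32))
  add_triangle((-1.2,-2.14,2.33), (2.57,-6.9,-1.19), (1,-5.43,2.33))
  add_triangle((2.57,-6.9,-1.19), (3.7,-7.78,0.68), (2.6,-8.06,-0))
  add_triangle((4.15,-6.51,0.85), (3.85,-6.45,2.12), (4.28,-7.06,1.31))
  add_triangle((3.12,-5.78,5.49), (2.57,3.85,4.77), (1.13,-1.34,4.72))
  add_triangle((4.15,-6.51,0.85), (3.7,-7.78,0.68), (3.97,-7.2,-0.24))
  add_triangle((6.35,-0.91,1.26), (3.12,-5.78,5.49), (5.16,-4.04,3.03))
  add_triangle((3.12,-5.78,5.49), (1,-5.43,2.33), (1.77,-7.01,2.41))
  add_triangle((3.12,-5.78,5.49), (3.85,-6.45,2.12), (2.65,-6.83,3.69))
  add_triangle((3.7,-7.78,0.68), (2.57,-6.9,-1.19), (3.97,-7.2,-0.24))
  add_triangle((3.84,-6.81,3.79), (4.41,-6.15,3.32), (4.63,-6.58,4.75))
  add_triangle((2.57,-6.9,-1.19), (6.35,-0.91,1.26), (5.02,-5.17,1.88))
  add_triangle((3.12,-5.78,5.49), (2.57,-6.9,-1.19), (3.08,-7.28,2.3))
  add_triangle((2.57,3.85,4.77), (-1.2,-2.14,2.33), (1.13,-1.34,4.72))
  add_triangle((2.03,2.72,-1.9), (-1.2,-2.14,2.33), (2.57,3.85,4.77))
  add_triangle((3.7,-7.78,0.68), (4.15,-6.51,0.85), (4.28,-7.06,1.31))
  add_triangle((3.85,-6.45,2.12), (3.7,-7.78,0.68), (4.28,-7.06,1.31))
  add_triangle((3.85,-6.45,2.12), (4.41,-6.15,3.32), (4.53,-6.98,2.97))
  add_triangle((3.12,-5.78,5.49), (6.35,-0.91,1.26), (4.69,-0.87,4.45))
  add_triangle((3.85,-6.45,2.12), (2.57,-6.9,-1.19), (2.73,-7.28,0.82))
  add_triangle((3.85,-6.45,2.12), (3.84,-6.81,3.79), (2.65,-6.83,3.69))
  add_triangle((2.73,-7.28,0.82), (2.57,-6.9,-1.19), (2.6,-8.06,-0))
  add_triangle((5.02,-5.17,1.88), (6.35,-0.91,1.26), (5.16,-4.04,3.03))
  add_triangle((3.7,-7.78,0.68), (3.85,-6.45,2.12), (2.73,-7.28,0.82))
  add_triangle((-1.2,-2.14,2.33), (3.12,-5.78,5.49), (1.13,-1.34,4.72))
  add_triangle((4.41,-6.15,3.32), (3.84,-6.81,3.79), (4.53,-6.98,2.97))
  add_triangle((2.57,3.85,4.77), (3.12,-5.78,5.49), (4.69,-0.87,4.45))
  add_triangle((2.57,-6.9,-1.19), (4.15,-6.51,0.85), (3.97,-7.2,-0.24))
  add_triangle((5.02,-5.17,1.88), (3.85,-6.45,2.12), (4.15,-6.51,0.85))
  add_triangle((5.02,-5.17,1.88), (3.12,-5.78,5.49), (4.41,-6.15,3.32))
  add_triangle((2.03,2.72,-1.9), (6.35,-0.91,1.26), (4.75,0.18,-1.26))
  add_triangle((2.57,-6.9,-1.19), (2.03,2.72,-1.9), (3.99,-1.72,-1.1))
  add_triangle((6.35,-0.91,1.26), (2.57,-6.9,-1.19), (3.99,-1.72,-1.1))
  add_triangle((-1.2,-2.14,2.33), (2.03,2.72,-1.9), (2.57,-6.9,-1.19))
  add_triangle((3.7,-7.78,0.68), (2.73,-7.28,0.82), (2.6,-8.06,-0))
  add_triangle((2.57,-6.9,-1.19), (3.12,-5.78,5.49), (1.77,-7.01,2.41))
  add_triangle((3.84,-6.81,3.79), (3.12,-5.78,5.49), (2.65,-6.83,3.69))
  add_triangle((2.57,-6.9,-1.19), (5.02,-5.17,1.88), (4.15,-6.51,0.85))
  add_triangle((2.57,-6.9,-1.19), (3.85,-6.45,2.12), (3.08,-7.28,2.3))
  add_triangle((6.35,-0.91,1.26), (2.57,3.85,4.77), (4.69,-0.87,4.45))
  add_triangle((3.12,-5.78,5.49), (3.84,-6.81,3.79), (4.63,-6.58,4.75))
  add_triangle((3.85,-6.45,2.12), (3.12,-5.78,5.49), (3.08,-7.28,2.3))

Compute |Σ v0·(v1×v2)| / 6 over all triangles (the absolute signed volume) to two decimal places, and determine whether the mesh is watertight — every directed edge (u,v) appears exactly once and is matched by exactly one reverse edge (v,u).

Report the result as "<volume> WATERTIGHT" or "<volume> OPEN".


Per-triangle v0·(v1×v2)/6:
  t1: +6.9684
  t2: +0.7699
  t3: -1.0435
  t4: +6.9641
  t5: +23.8554
  t6: +2.1039
  t7: +2.5563
  t8: +4.3282
  t9: +2.2172
  t10: +0.1956
  t11: +12.1345
  t12: +1.3869
  t13: +5.6919
  t14: +2.4172
  t15: -4.9940
  t16: +2.0711
  t17: +1.2706
  t18: +14.1173
  t19: -1.2059
  t20: +5.5355
  t21: -1.4578
  t22: +0.6109
  t23: +1.1583
  t24: +0.0293
  t25: +18.8432
  t26: -3.3866
  t27: +2.0307
  t28: -0.9892
  t29: +6.3617
  t30: +1.6639
  t31: +7.9376
  t32: +0.9088
  t33: +18.0346
  t34: -0.9351
  t35: +2.7328
  t36: +2.2318
  t37: +4.9208
  t38: +6.3138
  t39: +11.0111
  t40: -4.0046
  t41: +0.9626
  t42: +10.2987
  t43: +3.1170
  t44: +1.5210
  t45: +4.5494
  t46: +16.6040
  t47: +2.5448
  t48: +4.9168
Σ = +205.8711 → |volume| = 205.87

Directed edges: 144 total; 6 unmatched, e.g. (4.75,0.18,-1.26)→(3.99,-1.72,-1.1) → open.

205.87 OPEN


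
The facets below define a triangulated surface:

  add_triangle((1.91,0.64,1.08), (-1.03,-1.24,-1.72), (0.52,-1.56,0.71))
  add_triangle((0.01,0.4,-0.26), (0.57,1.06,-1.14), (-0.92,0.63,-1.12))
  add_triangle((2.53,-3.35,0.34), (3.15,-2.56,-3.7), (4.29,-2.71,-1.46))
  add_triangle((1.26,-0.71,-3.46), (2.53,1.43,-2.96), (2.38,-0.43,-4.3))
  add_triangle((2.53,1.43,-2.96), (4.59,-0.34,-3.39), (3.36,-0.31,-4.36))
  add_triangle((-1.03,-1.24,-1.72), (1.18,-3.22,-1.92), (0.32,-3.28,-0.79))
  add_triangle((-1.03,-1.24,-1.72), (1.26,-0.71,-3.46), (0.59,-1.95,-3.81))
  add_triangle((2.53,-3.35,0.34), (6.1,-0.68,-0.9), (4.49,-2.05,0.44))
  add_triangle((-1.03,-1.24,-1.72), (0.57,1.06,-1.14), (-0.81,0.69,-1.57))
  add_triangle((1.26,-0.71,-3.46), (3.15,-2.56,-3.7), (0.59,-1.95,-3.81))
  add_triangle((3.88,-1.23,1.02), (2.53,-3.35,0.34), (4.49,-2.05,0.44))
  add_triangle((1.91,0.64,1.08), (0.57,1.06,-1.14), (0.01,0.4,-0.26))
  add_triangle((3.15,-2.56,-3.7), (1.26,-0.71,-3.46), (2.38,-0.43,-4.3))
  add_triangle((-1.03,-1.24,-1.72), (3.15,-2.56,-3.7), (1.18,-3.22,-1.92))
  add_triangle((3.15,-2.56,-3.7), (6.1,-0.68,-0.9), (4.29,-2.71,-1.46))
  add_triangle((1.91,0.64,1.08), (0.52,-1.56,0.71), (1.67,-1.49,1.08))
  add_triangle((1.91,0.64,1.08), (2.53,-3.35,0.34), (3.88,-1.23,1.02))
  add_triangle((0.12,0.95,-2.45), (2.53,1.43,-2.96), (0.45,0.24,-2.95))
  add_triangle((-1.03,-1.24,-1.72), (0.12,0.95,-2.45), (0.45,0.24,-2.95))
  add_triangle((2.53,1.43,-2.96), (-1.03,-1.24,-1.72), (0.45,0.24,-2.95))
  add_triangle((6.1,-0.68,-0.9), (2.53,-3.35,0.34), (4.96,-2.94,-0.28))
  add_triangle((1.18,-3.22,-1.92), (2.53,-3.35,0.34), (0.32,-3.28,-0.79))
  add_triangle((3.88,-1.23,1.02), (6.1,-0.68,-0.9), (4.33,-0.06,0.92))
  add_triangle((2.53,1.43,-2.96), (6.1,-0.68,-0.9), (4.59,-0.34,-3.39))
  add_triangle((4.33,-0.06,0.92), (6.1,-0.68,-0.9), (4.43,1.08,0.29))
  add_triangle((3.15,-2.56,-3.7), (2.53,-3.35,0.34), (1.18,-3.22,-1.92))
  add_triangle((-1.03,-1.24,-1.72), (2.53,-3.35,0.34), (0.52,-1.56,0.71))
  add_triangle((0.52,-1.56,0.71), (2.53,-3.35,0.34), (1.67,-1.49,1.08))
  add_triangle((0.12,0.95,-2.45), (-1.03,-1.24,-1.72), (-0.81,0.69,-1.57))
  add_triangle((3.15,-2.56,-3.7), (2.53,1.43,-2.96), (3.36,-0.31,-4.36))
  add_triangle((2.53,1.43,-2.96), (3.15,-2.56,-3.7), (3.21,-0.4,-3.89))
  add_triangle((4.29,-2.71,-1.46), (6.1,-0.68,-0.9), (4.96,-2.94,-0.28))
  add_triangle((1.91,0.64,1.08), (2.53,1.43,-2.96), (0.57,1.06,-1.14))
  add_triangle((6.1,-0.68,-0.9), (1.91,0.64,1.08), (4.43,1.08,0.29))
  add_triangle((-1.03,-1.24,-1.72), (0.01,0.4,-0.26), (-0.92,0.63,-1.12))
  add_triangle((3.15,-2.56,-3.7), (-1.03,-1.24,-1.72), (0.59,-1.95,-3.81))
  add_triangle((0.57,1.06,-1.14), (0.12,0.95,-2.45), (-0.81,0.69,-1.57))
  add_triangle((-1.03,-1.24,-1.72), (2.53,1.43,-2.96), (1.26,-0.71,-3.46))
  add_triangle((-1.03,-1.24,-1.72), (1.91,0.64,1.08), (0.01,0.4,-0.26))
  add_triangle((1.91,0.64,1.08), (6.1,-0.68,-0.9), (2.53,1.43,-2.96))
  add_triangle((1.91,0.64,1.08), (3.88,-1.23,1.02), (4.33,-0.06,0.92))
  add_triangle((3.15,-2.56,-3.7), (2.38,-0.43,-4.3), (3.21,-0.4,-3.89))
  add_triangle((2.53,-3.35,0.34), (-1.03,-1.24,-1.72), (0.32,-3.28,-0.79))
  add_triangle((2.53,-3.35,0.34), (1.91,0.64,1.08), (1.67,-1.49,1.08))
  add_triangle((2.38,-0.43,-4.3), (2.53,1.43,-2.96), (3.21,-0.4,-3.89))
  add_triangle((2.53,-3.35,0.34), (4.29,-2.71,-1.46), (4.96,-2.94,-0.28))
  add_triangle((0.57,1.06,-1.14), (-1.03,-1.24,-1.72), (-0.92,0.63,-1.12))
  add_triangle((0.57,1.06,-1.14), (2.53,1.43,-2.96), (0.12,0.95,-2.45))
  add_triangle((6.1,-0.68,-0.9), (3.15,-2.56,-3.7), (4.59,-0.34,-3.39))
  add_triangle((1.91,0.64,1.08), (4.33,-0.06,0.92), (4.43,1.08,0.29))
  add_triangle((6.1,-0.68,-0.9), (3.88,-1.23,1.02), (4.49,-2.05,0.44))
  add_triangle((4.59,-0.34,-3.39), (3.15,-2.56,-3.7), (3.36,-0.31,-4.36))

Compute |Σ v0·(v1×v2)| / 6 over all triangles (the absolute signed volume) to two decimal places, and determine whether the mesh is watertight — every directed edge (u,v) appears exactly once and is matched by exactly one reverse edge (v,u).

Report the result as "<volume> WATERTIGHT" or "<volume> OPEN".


Per-triangle v0·(v1×v2)/6:
  t1: -0.7465
  t2: +0.0539
  t3: +3.7812
  t4: +0.5777
  t5: +2.3752
  t6: +1.3929
  t7: +0.7079
  t8: +2.3151
  t9: -0.5840
  t10: +2.0424
  t11: +1.0881
  t12: +0.1112
  t13: +1.3156
  t14: +2.8955
  t15: +5.4834
  t16: +0.1965
  t17: +0.6903
  t18: +0.9155
  t19: +0.6491
  t20: +0.6545
  t21: +0.3218
  t22: +1.9212
  t23: +1.9482
  t24: +4.2703
  t25: +2.0888
  t26: +4.2939
  t27: +1.2840
  t28: +0.5091
  t29: +0.7276
  t30: -0.7714
  t31: +0.2324
  t32: +3.0323
  t33: +0.9435
  t34: -1.3607
  t35: -0.1103
  t36: +1.1371
  t37: +0.2408
  t38: +1.2033
  t39: -0.2193
  t40: +4.6133
  t41: +0.6664
  t42: +1.6502
  t43: -0.9903
  t44: +0.8929
  t45: +1.3144
  t46: +1.9295
  t47: +0.6507
  t48: +0.5426
  t49: +6.6567
  t50: +0.8686
  t51: +1.6148
  t52: +3.2792
Σ = +71.2969 → |volume| = 71.30

Directed edges: 156 total, each appears once with its reverse present → watertight.

71.30 WATERTIGHT


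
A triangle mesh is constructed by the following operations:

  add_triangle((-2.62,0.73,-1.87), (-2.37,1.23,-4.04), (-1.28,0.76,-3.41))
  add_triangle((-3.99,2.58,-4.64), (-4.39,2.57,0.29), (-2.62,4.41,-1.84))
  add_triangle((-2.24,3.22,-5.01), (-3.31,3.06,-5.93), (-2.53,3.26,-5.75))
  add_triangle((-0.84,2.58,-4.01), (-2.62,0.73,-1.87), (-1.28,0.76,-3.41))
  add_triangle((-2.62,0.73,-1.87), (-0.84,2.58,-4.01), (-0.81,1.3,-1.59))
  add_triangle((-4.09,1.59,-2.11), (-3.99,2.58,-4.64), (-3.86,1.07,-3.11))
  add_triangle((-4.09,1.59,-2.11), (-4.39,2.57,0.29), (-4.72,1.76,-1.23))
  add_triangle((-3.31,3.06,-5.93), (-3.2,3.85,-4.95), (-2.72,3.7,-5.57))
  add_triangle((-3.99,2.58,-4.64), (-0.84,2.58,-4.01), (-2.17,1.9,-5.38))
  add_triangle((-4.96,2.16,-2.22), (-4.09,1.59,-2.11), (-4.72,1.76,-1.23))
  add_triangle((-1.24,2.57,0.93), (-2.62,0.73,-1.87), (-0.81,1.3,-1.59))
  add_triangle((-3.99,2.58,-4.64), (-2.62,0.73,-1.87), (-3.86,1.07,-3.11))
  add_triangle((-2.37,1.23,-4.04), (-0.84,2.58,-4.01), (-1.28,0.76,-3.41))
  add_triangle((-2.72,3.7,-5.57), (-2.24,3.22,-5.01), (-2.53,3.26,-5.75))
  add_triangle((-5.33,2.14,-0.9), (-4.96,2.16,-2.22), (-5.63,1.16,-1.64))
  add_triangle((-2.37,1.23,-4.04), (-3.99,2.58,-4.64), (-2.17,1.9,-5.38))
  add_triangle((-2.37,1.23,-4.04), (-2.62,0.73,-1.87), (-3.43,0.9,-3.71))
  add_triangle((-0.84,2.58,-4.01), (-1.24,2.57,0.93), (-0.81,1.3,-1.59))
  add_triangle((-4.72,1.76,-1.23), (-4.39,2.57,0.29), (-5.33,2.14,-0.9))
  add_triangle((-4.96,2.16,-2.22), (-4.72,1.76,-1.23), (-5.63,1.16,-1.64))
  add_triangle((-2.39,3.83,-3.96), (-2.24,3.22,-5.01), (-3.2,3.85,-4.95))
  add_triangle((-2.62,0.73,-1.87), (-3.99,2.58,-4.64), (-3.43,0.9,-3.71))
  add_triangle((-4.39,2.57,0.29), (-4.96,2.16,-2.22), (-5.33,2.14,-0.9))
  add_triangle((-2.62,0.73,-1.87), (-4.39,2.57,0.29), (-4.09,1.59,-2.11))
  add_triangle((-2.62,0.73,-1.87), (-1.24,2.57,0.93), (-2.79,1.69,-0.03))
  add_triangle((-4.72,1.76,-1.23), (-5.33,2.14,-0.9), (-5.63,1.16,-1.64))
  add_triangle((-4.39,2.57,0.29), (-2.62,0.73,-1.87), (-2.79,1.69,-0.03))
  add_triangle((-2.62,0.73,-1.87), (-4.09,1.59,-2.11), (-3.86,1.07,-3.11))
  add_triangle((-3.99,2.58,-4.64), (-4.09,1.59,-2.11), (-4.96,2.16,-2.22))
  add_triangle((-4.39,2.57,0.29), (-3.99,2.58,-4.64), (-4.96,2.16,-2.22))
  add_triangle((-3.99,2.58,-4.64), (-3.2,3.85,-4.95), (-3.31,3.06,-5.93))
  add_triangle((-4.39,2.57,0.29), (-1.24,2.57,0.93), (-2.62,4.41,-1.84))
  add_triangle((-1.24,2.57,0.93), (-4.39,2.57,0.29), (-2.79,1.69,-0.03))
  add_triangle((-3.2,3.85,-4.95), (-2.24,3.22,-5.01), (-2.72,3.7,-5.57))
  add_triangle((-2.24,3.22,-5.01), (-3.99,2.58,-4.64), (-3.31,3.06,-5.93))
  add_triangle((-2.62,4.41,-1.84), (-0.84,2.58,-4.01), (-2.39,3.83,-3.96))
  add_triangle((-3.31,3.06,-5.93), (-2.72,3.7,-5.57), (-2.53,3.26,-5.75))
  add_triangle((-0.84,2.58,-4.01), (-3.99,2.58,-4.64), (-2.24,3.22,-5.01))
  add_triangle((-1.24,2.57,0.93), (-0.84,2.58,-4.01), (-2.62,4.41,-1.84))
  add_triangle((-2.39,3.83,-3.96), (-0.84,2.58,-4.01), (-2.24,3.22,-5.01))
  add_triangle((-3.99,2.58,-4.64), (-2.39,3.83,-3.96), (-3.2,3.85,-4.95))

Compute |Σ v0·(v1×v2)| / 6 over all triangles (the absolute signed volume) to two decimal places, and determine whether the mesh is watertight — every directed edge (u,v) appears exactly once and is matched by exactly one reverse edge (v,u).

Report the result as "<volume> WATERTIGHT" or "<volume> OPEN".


Per-triangle v0·(v1×v2)/6:
  t1: +0.2073
  t2: +9.9595
  t3: -0.2652
  t4: -1.9566
  t5: -0.5633
  t6: +1.5423
  t7: -0.8397
  t8: +0.8549
  t9: +2.8670
  t10: +0.2077
  t11: -1.8344
  t12: -0.2319
  t13: +0.9426
  t14: +0.0794
  t15: +1.4547
  t16: +0.9988
  t17: -0.3710
  t18: -0.7443
  t19: -0.1868
  t20: -0.7276
  t21: +0.7129
  t22: +0.8526
  t23: +1.1460
  t24: +0.1974
  t25: -1.1819
  t26: -0.3406
  t27: -0.2108
  t28: +0.0679
  t29: +0.6455
  t30: +3.1233
  t31: +1.7127
  t32: +4.5009
  t33: -0.3243
  t34: +0.0292
  t35: -0.9804
  t36: +1.4498
  t37: +0.4420
  t38: +0.3157
  t39: +1.6381
  t40: +1.0237
  t41: +0.4685
Σ = +26.6817 → |volume| = 26.68

Directed edges: 123 total; 9 unmatched, e.g. (-2.62,4.41,-1.84)→(-3.99,2.58,-4.64) → open.

26.68 OPEN


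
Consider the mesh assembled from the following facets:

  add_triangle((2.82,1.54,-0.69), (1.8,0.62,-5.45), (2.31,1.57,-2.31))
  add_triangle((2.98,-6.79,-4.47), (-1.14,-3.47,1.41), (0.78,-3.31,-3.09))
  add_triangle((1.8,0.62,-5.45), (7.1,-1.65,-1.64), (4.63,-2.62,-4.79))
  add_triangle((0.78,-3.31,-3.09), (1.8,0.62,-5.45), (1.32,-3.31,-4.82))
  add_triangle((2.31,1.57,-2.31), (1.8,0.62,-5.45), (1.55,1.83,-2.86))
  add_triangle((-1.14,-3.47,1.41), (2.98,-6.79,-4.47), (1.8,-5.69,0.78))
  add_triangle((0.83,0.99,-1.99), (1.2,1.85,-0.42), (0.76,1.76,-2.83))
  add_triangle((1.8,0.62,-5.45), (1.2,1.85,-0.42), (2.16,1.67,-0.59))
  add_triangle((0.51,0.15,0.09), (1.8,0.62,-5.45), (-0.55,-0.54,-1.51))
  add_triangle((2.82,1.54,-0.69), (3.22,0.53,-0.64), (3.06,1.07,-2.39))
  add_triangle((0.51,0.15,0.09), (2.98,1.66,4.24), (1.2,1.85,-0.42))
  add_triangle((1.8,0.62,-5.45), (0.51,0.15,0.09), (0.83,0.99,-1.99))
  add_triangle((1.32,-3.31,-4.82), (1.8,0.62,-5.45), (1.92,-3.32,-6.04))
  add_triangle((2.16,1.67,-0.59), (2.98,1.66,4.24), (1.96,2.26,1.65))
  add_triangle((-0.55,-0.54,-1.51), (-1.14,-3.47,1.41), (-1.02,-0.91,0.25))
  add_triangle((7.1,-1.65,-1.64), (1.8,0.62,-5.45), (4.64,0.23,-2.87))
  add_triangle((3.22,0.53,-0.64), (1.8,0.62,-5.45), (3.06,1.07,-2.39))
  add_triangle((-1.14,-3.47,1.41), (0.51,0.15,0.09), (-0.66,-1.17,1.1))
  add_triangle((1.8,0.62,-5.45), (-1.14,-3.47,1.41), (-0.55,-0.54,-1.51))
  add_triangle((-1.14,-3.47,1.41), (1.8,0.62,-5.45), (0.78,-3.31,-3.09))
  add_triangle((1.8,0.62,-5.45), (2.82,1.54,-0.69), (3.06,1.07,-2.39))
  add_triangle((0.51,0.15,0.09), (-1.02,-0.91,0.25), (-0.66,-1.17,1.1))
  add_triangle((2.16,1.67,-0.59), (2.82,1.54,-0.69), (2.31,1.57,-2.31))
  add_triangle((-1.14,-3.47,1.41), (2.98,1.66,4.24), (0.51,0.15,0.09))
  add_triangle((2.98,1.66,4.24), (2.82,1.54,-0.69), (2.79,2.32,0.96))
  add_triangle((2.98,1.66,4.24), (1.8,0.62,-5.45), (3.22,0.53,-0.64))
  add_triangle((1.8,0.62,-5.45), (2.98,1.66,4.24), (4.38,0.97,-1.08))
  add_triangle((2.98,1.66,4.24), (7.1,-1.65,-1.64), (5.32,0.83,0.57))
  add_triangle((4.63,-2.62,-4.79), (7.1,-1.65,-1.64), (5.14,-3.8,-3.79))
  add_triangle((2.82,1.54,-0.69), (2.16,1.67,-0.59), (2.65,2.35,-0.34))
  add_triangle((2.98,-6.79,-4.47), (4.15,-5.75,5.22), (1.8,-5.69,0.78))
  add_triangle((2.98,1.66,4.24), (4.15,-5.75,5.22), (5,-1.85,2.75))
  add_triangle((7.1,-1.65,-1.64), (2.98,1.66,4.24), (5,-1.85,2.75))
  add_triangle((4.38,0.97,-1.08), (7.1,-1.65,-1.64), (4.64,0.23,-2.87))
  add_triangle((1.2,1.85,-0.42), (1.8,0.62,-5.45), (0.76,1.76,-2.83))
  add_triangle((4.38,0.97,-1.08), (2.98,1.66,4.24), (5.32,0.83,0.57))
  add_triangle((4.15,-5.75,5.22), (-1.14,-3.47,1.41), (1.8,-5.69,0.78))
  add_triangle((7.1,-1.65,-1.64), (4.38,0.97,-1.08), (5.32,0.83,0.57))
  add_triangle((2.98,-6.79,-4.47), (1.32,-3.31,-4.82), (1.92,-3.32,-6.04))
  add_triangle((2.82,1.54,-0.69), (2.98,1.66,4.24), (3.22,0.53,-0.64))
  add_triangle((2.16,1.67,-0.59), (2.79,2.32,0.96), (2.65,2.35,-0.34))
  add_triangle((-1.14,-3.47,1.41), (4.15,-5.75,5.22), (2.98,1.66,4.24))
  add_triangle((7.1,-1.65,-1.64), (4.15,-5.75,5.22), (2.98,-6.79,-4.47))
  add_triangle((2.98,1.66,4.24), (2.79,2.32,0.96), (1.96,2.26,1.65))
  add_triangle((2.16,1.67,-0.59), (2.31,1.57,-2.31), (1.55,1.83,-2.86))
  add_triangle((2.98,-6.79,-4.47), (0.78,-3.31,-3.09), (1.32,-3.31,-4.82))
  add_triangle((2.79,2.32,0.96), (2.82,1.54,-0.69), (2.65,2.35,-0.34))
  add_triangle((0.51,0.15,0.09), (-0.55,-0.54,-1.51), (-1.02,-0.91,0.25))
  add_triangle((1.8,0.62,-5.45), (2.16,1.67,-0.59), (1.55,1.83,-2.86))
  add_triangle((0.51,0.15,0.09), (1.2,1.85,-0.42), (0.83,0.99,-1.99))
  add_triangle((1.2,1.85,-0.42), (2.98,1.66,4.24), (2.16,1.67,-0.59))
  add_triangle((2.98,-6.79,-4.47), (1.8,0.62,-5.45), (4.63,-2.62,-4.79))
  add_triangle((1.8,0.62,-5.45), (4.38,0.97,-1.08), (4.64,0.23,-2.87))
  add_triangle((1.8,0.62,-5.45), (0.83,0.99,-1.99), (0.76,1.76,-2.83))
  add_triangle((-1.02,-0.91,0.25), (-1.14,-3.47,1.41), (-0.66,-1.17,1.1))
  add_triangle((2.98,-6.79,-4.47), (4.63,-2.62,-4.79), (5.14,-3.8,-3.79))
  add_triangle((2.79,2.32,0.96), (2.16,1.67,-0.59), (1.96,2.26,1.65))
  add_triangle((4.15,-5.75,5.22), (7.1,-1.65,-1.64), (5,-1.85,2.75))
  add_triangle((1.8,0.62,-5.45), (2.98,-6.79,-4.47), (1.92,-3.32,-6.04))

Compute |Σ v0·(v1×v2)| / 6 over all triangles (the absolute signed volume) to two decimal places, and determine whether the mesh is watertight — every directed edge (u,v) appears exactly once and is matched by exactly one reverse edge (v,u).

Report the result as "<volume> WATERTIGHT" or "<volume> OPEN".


268.52 OPEN

Per-triangle v0·(v1×v2)/6:
  t1: +1.0240
  t2: +5.5576
  t3: +13.7692
  t4: -0.0614
  t5: +1.3955
  t6: +10.7238
  t7: -0.3485
  t8: +1.6718
  t9: -0.1963
  t10: +0.9894
  t11: -0.5147
  t12: -0.3492
  t13: +0.7274
  t14: -1.8614
  t15: +0.6954
  t16: +5.5844
  t17: +1.2381
  t18: +0.1905
  t19: +2.7167
  t20: +1.5195
  t21: +1.1352
  t22: -0.0274
  t23: +0.3933
  t24: -1.0969
  t25: +1.8348
  t26: -4.0356
  t27: +4.4586
  t28: +7.0429
  t29: +6.7156
  t30: +0.0972
  t31: +15.4357
  t32: +15.8975
  t33: +14.8832
  t34: +4.1243
  t35: +1.6722
  t36: +2.6382
  t37: +11.4701
  t38: +4.3984
  t39: +1.9623
  t40: +2.8713
  t41: -0.1642
  t42: +13.1043
  t43: +65.9958
  t44: +1.3131
  t45: +0.5712
  t46: +1.8737
  t47: +0.5816
  t48: -0.0871
  t49: -1.8043
  t50: -0.2318
  t51: +1.6565
  t52: +15.8838
  t53: +3.1937
  t54: -0.3468
  t55: +0.2795
  t56: +6.9704
  t57: +0.3335
  t58: +17.0829
  t59: +5.9694
Σ = +268.5179 → |volume| = 268.52

Directed edges: 177 total; 3 unmatched, e.g. (7.1,-1.65,-1.64)→(5.14,-3.8,-3.79) → open.


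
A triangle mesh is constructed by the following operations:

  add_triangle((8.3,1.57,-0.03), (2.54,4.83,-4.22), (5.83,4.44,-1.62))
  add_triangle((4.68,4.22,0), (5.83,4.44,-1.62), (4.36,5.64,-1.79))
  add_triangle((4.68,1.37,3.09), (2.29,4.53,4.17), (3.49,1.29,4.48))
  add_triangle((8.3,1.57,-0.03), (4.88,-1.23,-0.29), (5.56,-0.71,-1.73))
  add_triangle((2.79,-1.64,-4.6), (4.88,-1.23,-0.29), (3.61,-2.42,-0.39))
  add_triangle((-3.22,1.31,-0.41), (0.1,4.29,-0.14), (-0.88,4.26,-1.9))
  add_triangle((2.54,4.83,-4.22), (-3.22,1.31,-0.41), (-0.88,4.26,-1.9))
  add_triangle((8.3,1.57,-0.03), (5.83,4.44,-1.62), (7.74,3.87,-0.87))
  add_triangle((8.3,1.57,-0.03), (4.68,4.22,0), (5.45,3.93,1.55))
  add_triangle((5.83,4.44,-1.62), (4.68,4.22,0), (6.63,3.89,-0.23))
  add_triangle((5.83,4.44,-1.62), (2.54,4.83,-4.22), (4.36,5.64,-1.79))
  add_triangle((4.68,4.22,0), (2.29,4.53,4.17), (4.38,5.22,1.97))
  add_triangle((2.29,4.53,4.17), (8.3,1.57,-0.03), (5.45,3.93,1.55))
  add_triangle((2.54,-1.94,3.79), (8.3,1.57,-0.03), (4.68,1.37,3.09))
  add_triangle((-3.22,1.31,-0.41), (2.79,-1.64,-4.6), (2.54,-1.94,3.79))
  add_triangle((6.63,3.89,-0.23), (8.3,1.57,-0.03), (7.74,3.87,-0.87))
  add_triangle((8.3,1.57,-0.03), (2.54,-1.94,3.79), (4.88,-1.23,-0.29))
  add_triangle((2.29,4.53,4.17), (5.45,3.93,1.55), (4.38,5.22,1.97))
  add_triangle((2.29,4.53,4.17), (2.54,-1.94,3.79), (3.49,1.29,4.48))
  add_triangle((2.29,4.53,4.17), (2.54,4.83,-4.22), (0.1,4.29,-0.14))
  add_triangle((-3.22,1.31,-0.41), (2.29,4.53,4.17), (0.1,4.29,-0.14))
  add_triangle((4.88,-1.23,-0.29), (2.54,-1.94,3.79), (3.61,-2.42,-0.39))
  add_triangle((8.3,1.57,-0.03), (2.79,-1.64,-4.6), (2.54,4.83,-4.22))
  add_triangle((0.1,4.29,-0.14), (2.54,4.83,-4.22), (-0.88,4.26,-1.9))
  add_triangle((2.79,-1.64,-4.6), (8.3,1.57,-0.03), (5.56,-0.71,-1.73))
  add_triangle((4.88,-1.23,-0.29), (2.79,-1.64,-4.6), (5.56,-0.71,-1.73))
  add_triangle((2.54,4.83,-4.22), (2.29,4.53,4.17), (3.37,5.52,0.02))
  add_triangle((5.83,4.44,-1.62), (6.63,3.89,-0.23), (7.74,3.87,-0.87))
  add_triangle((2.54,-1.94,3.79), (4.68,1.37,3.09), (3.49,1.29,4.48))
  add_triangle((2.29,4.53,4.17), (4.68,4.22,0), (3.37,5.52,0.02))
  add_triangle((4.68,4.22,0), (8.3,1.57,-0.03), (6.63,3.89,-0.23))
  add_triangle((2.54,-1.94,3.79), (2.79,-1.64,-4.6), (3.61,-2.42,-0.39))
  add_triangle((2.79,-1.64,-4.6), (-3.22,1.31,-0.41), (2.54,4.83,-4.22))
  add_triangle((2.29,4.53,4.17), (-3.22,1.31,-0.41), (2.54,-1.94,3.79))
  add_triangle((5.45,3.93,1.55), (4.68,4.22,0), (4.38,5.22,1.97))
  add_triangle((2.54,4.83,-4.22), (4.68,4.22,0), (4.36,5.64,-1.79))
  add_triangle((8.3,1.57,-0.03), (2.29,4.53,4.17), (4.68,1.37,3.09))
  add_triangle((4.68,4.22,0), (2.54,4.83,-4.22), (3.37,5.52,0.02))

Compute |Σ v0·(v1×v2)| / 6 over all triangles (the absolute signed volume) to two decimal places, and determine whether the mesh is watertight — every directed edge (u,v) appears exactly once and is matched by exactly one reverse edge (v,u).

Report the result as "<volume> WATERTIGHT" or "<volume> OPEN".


256.47 WATERTIGHT

Per-triangle v0·(v1×v2)/6:
  t1: +9.8186
  t2: +3.2996
  t3: +5.9936
  t4: +4.4291
  t5: +5.3125
  t6: +3.8356
  t7: +3.8881
  t8: +1.4344
  t9: +7.1733
  t10: +2.4923
  t11: +6.2927
  t12: -0.3446
  t13: +7.8607
  t14: +12.9505
  t15: +3.3504
  t16: +2.3846
  t17: +12.2276
  t18: +4.6952
  t19: +3.1948
  t20: +13.8389
  t21: +9.4616
  t22: +5.0258
  t23: +40.2440
  t24: +5.9008
  t25: +6.0583
  t26: +3.5599
  t27: +3.4161
  t28: +1.7291
  t29: +4.9964
  t30: +8.0320
  t31: +1.0121
  t32: +0.0505
  t33: +16.8237
  t34: +12.0480
  t35: +3.0486
  t36: -2.0780
  t37: +14.8060
  t38: +8.2069
Σ = +256.4695 → |volume| = 256.47

Directed edges: 114 total, each appears once with its reverse present → watertight.


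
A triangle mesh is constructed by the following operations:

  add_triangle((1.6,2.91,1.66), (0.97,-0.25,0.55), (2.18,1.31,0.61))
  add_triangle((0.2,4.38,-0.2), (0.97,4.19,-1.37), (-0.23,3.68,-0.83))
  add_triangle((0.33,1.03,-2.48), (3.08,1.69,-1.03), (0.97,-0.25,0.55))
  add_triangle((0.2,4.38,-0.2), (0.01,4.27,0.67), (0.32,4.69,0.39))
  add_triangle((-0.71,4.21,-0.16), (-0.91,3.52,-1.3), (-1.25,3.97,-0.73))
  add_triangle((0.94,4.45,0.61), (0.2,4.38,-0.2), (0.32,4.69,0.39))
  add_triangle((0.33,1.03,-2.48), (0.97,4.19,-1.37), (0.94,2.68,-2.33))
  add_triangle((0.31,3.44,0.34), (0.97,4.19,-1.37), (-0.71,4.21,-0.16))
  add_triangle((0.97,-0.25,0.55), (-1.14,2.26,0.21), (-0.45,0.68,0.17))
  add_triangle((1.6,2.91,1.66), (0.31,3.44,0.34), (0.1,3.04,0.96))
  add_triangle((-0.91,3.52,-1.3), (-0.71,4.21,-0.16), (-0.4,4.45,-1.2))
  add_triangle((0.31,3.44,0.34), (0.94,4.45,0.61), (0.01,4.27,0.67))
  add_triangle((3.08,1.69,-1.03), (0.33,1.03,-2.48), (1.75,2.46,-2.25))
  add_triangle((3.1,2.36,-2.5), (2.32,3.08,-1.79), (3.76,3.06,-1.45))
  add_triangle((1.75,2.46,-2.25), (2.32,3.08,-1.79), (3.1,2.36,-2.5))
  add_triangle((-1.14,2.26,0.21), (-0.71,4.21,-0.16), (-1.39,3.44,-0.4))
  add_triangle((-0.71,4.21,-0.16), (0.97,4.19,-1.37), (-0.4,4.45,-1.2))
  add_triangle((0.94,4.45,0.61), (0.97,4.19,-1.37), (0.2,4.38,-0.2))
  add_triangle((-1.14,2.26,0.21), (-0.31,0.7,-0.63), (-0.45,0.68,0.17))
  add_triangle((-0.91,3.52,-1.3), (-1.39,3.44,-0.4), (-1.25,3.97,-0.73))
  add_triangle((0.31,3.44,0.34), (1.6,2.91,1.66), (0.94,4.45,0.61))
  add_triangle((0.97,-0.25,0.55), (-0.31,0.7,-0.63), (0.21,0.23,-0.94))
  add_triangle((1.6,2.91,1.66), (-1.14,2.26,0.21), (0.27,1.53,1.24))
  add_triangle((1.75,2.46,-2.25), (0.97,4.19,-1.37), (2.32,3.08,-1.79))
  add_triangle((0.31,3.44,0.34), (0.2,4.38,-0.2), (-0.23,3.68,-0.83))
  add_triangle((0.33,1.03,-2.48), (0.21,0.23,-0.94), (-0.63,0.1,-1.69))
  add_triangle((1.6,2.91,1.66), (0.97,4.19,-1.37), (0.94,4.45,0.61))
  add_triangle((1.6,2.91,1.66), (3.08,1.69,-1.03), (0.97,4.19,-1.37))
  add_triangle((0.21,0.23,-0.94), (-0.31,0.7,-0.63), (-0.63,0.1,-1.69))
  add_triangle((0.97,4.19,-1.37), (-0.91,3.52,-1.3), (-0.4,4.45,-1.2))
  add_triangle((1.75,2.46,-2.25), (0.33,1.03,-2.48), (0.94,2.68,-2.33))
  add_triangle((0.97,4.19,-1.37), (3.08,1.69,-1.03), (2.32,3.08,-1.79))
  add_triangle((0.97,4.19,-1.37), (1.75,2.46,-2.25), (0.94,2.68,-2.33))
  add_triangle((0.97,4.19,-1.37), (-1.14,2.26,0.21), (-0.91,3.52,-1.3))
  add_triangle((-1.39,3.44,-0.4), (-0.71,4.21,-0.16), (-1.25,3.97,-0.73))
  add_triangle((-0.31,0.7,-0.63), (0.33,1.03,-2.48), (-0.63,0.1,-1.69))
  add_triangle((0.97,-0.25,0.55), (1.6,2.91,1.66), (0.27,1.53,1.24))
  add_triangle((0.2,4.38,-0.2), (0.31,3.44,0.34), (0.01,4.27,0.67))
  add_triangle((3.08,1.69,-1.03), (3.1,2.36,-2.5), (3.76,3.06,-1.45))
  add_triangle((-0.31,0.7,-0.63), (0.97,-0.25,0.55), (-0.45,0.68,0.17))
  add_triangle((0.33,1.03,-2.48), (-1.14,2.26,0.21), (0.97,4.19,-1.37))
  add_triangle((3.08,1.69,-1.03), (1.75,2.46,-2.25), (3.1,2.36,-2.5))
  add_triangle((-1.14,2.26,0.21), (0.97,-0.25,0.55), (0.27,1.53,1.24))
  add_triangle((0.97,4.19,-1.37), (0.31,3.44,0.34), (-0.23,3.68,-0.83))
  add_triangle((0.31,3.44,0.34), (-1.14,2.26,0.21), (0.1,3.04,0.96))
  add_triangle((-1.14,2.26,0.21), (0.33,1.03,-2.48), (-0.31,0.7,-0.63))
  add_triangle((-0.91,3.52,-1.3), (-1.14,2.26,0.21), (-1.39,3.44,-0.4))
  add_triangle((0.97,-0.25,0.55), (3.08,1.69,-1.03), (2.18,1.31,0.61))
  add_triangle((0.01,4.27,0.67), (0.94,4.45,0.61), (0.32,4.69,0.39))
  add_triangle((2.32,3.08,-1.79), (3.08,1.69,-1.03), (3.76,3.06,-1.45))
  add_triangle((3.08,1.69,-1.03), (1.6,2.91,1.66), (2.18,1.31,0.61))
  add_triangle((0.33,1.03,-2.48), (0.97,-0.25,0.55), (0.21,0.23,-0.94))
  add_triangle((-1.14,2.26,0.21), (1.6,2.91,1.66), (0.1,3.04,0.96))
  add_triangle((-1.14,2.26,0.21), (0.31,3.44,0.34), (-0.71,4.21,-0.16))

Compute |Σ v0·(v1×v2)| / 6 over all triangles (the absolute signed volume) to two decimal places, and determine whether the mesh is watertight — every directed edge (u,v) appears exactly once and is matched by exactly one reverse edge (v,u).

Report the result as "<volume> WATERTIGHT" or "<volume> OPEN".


25.91 WATERTIGHT

Per-triangle v0·(v1×v2)/6:
  t1: +0.5641
  t2: +0.7188
  t3: +0.5705
  t4: +0.1484
  t5: +0.3464
  t6: +0.2621
  t7: +0.3854
  t8: +1.3100
  t9: +0.0571
  t10: +0.6427
  t11: +0.5156
  t12: -0.1132
  t13: +1.0989
  t14: +1.0658
  t15: +0.6165
  t16: +0.3115
  t17: +0.9150
  t18: +1.0962
  t19: +0.0263
  t20: +0.1020
  t21: +0.2936
  t22: -0.0853
  t23: +0.7233
  t24: +0.9769
  t25: +0.0705
  t26: +0.0778
  t27: +1.5003
  t28: +5.2123
  t29: -0.1083
  t30: +0.4561
  t31: +0.6294
  t32: +0.9343
  t33: +0.8758
  t34: -1.3162
  t35: +0.2194
  t36: +0.2529
  t37: +0.3891
  t38: -0.1637
  t39: +0.6837
  t40: -0.0840
  t41: +2.4286
  t42: -0.5634
  t43: -0.1240
  t44: -0.9799
  t45: +0.5094
  t46: +0.1806
  t47: -0.0231
  t48: +0.5888
  t49: +0.2094
  t50: -0.3403
  t51: +1.2685
  t52: +0.0684
  t53: +0.0721
  t54: +0.4355
Σ = +25.9085 → |volume| = 25.91

Directed edges: 162 total, each appears once with its reverse present → watertight.


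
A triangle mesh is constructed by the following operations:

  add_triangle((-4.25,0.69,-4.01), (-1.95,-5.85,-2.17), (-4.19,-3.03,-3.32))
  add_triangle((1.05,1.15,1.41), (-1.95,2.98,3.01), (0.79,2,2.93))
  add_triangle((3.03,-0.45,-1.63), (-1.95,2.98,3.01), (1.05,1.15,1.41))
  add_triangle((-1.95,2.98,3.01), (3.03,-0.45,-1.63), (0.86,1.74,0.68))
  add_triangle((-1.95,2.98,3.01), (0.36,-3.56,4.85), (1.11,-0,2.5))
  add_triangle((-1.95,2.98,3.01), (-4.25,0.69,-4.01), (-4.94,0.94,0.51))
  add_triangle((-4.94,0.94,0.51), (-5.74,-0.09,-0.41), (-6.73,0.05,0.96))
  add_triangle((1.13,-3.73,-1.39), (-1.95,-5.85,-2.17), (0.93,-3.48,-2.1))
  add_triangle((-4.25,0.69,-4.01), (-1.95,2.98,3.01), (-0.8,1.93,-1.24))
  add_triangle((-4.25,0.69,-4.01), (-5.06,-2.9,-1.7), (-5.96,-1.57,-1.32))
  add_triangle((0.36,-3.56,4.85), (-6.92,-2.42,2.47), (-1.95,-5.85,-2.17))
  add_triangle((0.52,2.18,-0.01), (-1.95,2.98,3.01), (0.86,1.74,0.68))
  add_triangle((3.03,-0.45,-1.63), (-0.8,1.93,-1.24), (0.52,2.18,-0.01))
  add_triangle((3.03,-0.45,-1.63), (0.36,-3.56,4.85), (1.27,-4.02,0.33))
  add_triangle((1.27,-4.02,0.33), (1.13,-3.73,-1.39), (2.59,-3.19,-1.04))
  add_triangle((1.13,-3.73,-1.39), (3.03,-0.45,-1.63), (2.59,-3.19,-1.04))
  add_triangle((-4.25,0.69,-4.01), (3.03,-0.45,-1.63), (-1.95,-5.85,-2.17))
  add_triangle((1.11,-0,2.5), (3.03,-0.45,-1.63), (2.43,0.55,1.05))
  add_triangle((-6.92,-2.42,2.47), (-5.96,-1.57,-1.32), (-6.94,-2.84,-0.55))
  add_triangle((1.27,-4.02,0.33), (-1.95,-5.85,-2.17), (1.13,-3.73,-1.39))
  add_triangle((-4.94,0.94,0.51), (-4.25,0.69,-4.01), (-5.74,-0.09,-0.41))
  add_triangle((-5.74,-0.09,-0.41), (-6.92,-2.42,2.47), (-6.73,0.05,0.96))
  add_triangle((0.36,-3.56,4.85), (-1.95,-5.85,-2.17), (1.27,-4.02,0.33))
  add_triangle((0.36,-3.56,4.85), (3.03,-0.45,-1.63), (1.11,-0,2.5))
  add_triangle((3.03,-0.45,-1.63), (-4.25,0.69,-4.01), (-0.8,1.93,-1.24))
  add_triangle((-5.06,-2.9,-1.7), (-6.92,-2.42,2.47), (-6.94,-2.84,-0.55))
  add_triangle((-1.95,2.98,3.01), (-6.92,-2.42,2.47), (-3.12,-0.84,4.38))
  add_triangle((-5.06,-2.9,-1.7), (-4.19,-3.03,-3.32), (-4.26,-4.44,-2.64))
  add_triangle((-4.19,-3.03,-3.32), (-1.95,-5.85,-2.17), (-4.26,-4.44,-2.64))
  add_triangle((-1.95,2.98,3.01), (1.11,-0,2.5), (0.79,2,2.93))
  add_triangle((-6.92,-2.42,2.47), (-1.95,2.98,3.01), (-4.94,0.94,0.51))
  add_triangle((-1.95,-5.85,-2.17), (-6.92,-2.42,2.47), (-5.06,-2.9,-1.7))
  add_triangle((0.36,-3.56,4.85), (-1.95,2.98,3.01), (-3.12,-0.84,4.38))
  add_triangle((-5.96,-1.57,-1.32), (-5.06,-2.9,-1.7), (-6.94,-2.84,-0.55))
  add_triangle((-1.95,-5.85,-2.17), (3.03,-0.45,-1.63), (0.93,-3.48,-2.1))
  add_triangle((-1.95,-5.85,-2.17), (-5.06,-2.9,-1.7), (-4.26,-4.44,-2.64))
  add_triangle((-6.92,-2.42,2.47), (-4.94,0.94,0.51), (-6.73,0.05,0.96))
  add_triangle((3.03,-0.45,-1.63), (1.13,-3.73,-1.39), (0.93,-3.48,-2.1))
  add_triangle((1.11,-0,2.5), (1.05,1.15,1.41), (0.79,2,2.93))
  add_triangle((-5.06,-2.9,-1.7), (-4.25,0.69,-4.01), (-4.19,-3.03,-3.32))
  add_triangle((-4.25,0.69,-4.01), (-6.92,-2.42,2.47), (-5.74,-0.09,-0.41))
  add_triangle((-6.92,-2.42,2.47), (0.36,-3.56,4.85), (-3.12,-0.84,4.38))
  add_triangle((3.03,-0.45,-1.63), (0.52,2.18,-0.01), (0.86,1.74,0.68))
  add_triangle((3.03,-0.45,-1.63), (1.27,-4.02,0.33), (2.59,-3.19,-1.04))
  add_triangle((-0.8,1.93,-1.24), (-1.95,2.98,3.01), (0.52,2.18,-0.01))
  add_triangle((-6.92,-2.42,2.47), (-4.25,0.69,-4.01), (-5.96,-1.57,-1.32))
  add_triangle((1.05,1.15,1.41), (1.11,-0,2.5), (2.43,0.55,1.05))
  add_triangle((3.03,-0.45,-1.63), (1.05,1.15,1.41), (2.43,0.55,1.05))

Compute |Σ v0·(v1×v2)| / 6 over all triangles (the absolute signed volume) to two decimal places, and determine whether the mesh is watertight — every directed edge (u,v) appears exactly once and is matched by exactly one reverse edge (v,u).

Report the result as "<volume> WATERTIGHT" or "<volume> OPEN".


265.79 WATERTIGHT

Per-triangle v0·(v1×v2)/6:
  t1: +3.6342
  t2: +0.5556
  t3: +1.3899
  t4: +0.2972
  t5: +7.1017
  t6: +9.2816
  t7: +1.2740
  t8: +1.8593
  t9: +7.0993
  t10: +5.8182
  t11: +41.8580
  t12: +1.1539
  t13: +2.1508
  t14: +7.9646
  t15: +1.8403
  t16: +1.7436
  t17: +19.6173
  t18: +1.2284
  t19: +3.4376
  t20: +4.2305
  t21: +4.2323
  t22: +3.6269
  t23: +12.9562
  t24: +5.9043
  t25: +5.7093
  t26: +2.2767
  t27: +13.1251
  t28: +2.5822
  t29: +2.8735
  t30: +2.1043
  t31: +12.4123
  t32: +17.1614
  t33: +10.2789
  t34: +2.1188
  t35: +0.4727
  t36: +2.2711
  t37: +0.9628
  t38: +1.5578
  t39: +0.5981
  t40: +6.4098
  t41: +6.0505
  t42: +15.3273
  t43: +1.0481
  t44: +0.7518
  t45: +2.5749
  t46: +5.3745
  t47: +0.8438
  t48: +0.6462
Σ = +265.7872 → |volume| = 265.79

Directed edges: 144 total, each appears once with its reverse present → watertight.


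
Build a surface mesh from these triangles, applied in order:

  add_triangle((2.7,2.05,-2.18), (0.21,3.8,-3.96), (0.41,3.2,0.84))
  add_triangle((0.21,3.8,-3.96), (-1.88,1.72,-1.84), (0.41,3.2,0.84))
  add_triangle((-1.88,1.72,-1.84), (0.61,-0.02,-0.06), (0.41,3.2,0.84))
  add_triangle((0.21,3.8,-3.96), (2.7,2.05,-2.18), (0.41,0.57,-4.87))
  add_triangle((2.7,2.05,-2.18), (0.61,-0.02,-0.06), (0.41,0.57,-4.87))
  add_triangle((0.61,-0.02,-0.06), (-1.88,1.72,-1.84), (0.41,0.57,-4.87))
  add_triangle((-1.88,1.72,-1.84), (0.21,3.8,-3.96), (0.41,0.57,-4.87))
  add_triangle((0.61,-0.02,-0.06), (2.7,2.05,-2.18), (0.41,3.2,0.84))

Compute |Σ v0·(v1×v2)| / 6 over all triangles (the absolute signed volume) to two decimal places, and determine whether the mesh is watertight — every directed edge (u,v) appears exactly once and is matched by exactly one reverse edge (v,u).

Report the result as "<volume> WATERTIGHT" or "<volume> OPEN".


24.66 WATERTIGHT

Per-triangle v0·(v1×v2)/6:
  t1: +6.8457
  t2: +5.2150
  t3: -0.8100
  t4: +6.9947
  t5: +0.9365
  t6: -0.6942
  t7: +5.3601
  t8: +0.8168
Σ = +24.6647 → |volume| = 24.66

Directed edges: 24 total, each appears once with its reverse present → watertight.


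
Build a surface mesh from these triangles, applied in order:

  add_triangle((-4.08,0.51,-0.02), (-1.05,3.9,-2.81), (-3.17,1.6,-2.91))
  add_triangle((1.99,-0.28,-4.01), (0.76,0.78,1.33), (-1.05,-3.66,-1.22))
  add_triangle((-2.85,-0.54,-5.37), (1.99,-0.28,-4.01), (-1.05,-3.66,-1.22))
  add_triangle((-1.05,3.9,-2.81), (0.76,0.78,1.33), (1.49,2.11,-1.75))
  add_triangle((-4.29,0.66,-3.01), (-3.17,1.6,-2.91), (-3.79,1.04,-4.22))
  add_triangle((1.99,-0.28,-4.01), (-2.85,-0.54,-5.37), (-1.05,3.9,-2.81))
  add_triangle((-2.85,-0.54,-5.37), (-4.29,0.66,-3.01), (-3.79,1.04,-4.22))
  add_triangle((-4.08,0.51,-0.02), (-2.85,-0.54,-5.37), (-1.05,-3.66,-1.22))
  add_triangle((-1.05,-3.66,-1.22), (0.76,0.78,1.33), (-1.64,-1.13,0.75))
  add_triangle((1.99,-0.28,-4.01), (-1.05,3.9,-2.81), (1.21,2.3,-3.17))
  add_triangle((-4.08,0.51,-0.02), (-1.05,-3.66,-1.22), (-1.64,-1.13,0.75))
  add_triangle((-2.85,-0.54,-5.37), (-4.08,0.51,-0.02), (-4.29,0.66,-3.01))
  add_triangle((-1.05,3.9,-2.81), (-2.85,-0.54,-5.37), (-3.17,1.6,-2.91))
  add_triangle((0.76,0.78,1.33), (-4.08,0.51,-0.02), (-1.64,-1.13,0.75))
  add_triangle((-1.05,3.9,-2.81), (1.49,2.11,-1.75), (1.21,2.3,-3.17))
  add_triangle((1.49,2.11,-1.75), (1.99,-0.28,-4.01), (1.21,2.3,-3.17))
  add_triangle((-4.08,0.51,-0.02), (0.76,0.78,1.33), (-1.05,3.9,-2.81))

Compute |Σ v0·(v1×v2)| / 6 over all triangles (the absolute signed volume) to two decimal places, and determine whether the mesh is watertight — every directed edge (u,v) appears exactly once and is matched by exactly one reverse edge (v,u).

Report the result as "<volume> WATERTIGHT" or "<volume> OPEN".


Per-triangle v0·(v1×v2)/6:
  t1: +5.1219
  t2: +2.6324
  t3: +12.9935
  t4: +2.6759
  t5: +1.0173
  t6: +15.3674
  t7: +2.1930
  t8: +13.0677
  t9: +1.2274
  t10: +3.1251
  t11: +3.0571
  t12: +2.2723
  t13: +6.8328
  t14: +1.6550
  t15: +1.7506
  t16: +1.5891
  t17: +5.0678
Σ = +81.6463 → |volume| = 81.65

Directed edges: 51 total; 9 unmatched, e.g. (-3.17,1.6,-2.91)→(-4.08,0.51,-0.02) → open.

81.65 OPEN


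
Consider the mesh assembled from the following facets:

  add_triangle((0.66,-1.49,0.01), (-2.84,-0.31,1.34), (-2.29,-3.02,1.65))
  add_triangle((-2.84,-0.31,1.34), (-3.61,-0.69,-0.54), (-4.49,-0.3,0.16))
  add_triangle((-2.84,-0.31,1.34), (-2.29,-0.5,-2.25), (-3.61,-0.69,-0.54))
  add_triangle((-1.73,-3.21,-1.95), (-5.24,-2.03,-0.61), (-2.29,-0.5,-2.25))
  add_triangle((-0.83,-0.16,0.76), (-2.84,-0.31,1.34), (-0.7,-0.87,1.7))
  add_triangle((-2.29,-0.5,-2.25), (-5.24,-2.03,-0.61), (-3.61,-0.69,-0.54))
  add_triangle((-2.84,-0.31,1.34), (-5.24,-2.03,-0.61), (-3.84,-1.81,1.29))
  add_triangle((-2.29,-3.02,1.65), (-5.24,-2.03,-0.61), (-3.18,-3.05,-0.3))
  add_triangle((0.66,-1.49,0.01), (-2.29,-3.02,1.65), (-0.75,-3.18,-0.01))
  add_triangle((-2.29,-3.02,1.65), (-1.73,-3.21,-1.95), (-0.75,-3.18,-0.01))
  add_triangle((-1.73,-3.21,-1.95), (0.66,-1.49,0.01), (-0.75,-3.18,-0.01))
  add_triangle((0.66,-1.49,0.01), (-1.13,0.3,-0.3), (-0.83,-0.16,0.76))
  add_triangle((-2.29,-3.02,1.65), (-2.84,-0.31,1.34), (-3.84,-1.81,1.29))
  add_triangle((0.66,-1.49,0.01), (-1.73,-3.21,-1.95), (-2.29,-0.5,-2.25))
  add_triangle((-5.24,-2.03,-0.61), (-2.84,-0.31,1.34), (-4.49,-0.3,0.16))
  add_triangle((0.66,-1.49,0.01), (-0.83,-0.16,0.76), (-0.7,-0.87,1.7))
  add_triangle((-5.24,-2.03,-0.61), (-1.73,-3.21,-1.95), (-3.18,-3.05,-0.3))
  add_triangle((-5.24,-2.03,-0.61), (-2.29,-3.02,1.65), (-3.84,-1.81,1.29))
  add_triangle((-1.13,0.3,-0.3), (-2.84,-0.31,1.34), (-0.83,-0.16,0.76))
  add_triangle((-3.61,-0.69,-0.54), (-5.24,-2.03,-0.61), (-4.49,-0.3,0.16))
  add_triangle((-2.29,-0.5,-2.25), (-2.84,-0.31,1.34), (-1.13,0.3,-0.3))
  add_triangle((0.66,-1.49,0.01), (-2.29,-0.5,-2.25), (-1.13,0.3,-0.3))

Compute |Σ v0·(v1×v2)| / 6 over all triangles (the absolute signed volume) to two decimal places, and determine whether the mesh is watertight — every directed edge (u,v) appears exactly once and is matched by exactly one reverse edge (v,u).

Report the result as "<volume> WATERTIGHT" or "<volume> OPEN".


Per-triangle v0·(v1×v2)/6:
  t1: +0.0003
  t2: -0.4762
  t3: +0.2011
  t4: +4.9906
  t5: +0.0934
  t6: +1.1868
  t7: +1.6691
  t8: +2.9123
  t9: +0.9019
  t10: +2.4779
  t11: +1.0323
  t12: -0.2546
  t13: +1.0591
  t14: +0.5341
  t15: +1.6290
  t16: -0.1745
  t17: +2.9321
  t18: +2.6959
  t19: +0.0464
  t20: +0.5730
  t21: +0.7660
  t22: -0.3721
Σ = +24.4240 → |volume| = 24.42

Directed edges: 66 total; 6 unmatched, e.g. (0.66,-1.49,0.01)→(-2.84,-0.31,1.34) → open.

24.42 OPEN


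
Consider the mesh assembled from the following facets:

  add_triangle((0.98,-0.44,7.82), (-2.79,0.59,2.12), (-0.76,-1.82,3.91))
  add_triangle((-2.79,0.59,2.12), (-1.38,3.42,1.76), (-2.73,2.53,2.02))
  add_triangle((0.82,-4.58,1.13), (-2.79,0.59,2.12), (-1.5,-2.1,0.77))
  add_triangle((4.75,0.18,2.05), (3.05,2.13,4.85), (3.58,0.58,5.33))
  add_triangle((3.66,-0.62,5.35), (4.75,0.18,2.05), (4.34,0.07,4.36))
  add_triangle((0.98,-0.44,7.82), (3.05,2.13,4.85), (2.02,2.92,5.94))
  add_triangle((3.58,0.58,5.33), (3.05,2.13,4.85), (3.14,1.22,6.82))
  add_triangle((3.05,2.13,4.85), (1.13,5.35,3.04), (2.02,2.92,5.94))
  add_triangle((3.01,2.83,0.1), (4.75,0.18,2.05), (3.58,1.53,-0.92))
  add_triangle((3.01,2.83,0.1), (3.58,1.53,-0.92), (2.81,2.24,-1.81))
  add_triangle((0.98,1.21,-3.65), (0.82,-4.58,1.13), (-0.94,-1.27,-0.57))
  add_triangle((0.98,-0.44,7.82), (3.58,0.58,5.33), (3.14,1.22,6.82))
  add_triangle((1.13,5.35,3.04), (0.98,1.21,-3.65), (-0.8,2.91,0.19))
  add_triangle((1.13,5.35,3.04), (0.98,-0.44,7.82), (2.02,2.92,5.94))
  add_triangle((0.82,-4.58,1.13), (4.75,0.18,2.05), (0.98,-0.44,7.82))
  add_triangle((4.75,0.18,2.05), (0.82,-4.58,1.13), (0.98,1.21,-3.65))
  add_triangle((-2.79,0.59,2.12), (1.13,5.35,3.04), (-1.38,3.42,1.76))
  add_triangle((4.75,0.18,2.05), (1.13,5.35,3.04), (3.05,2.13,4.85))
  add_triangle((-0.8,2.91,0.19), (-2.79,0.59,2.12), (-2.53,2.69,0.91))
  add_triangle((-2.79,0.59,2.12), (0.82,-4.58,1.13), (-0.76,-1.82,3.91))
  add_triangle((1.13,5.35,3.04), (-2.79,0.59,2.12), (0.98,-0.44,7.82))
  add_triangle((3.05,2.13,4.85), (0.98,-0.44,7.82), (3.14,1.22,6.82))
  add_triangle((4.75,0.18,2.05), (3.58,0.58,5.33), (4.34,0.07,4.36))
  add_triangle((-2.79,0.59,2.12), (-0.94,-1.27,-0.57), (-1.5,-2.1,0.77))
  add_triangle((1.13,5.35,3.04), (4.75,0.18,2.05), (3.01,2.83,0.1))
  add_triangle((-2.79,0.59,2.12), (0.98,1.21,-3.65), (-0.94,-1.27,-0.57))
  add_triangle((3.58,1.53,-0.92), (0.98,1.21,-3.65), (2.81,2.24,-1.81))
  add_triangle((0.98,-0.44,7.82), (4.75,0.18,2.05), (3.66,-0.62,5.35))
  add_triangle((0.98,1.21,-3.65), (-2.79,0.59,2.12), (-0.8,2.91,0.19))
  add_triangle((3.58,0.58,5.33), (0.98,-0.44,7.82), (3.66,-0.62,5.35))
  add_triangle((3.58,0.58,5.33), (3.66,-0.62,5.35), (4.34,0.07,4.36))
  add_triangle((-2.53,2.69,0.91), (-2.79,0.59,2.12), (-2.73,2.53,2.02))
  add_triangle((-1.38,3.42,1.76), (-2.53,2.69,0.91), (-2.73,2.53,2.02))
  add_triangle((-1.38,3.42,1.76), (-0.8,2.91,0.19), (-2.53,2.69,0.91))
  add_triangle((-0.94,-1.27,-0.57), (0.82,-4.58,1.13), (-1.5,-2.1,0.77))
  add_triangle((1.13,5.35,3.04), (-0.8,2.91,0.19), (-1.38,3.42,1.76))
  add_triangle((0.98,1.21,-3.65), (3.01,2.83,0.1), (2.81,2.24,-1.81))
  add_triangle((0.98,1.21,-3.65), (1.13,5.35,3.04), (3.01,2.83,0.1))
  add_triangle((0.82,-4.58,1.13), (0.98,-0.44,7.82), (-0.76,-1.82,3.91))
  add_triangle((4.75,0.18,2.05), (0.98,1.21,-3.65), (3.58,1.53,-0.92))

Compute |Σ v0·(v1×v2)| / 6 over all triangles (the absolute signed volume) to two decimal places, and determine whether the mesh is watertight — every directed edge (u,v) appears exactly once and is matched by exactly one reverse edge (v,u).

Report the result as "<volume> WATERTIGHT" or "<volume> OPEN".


191.69 WATERTIGHT

Per-triangle v0·(v1×v2)/6:
  t1: +7.5276
  t2: +0.7251
  t3: +2.7282
  t4: +4.7930
  t5: +1.2118
  t6: +6.3633
  t7: +1.9626
  t8: +5.3706
  t9: +3.9766
  t10: +1.5435
  t11: +3.7934
  t12: +3.4660
  t13: +6.4167
  t14: +6.0020
  t15: +26.7093
  t16: +14.1474
  t17: +3.8221
  t18: +10.7765
  t19: -0.8716
  t20: +5.2139
  t21: +22.6804
  t22: +2.0524
  t23: +1.1579
  t24: +1.1910
  t25: +10.5256
  t26: +2.8307
  t27: +1.5932
  t28: -3.0187
  t29: +3.4274
  t30: +4.6390
  t31: +1.4835
  t32: +0.8648
  t33: +1.0533
  t34: +1.1778
  t35: +1.4894
  t36: +2.5123
  t37: +1.0182
  t38: +8.3556
  t39: +8.7727
  t40: +2.2071
Σ = +191.6915 → |volume| = 191.69

Directed edges: 120 total, each appears once with its reverse present → watertight.
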